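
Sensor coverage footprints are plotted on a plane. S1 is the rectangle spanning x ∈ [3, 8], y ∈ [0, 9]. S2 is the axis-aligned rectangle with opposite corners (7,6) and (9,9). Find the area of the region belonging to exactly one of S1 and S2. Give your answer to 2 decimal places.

45.00

|S1∩S2|: x∈[7,8], y∈[6,9] → 1·3 = 3.
|S1 △ S2| = |S1| + |S2| − 2·|S1∩S2| = 45 + 6 − 6 = 45.00.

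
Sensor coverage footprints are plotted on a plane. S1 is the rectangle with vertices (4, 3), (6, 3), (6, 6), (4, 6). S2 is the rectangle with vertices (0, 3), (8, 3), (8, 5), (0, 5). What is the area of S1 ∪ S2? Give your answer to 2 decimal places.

By inclusion–exclusion:
Individual areas: |S1| = 6, |S2| = 16.
|S1∩S2|: x∈[4,6], y∈[3,5] → 2·2 = 4.
|S1 ∪ S2| = 22 − 4 = 18.00.

18.00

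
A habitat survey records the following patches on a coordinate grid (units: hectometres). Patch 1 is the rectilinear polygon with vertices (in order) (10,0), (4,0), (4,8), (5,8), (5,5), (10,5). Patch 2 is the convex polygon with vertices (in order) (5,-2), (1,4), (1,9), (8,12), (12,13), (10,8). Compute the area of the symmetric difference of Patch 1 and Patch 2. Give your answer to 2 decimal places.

78.00

|Patch 1| = 33, |Patch 2| = 83.5, |Patch 1∩Patch 2| = 19.25.
|Patch 1 △ Patch 2| = |Patch 1| + |Patch 2| − 2·|Patch 1∩Patch 2| = 33 + 83.5 − 38.5 = 78.00.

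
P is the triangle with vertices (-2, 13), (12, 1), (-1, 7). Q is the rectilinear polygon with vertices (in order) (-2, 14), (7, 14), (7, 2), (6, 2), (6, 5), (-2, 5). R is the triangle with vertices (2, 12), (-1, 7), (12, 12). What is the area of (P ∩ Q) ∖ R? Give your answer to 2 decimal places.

|P ∩ Q| = 29.4139.
|(P ∩ Q) ∩ R| = 5.4099.
|(P ∩ Q) ∖ R| = 29.4139 − 5.4099 = 24.00.

24.00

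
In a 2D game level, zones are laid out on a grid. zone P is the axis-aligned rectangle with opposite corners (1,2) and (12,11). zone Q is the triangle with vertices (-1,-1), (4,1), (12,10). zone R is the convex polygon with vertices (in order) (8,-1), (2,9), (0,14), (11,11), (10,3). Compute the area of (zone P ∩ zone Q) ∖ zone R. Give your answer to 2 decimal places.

3.40

|zone P ∩ zone Q| = 9.3737.
|(zone P ∩ zone Q) ∩ zone R| = 5.9736.
|(zone P ∩ zone Q) ∖ zone R| = 9.3737 − 5.9736 = 3.40.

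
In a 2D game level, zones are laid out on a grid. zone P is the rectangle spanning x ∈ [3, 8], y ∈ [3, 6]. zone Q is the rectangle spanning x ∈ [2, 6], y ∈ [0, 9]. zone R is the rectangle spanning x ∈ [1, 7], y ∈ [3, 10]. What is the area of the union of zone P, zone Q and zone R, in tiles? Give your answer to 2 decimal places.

By inclusion–exclusion:
Individual areas: |zone P| = 15, |zone Q| = 36, |zone R| = 42.
|zone P∩zone Q|: x∈[3,6], y∈[3,6] → 3·3 = 9.
|zone P∩zone R|: x∈[3,7], y∈[3,6] → 4·3 = 12.
|zone Q∩zone R|: x∈[2,6], y∈[3,9] → 4·6 = 24.
|zone P∩zone Q∩zone R| = 9.
|zone P ∪ zone Q ∪ zone R| = 93 − 45 + 9 = 57.00.

57.00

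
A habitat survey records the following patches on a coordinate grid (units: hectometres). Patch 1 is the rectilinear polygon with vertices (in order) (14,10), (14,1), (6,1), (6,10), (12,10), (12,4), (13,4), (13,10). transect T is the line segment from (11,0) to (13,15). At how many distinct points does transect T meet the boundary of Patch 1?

The segment meets the boundary at (12,7.5), (11.133,1).

2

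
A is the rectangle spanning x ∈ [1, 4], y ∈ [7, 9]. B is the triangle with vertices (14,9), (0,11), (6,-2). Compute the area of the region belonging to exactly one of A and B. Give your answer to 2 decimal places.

80.55

|A| = 6, |B| = 85, |A∩B| = 5.2244.
|A △ B| = |A| + |B| − 2·|A∩B| = 6 + 85 − 10.4487 = 80.55.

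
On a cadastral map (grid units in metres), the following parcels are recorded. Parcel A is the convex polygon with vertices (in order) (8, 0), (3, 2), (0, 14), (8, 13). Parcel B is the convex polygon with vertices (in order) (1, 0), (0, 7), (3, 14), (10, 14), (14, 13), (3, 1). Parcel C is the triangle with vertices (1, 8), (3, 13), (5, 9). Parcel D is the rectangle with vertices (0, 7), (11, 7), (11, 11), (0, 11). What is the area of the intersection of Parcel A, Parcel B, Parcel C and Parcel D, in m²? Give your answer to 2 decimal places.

The intersection is the polygon with vertices (2.2,11), (4,11), (5,9), (1.471,8.118), (1.308,8.769).
By the shoelace formula its area is 7.04.

7.04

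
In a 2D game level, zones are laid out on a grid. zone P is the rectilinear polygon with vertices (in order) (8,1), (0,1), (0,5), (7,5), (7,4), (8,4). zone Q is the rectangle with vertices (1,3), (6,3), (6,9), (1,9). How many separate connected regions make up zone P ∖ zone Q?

zone P ∖ zone Q is a single connected region.

1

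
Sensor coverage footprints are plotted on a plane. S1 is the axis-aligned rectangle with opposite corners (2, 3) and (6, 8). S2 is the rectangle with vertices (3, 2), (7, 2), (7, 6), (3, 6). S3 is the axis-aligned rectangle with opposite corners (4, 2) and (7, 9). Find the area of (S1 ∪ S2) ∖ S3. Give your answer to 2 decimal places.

|S1 ∪ S2| = 27.
|(S1 ∪ S2) ∩ S3| = 16.
|(S1 ∪ S2) ∖ S3| = 27 − 16 = 11.00.

11.00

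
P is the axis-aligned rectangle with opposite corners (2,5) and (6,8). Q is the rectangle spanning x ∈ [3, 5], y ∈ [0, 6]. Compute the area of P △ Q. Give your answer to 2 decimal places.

|P∩Q|: x∈[3,5], y∈[5,6] → 2·1 = 2.
|P △ Q| = |P| + |Q| − 2·|P∩Q| = 12 + 12 − 4 = 20.00.

20.00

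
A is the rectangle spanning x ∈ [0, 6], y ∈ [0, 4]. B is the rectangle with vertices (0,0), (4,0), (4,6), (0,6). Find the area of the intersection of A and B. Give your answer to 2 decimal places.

|A∩B|: x∈[0,4], y∈[0,4] → 4·4 = 16.

16.00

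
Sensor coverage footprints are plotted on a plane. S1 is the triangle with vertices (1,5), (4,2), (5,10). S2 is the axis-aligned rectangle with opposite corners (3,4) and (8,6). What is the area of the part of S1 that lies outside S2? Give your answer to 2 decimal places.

|S1| = 13.5, |S1∩S2| = 2.75.
|S1 ∖ S2| = |S1| − |S1∩S2| = 13.5 − 2.75 = 10.75.

10.75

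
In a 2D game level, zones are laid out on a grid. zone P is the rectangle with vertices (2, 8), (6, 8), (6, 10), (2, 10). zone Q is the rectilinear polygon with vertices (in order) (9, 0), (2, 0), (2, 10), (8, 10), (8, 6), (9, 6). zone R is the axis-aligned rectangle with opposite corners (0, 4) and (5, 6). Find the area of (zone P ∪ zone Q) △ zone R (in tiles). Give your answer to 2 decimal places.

|zone P ∪ zone Q| = 66.
|(zone P ∪ zone Q) ∩ zone R| = 6.
|(zone P ∪ zone Q) △ zone R| = 66 + 10 − 12 = 64.00.

64.00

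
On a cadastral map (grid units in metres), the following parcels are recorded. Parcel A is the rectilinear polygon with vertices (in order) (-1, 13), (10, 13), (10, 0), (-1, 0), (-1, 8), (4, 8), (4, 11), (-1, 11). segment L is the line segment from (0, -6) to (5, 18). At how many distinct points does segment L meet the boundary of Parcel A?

4

The segment meets the boundary at (3.958,13), (3.542,11), (1.25,0), (2.917,8).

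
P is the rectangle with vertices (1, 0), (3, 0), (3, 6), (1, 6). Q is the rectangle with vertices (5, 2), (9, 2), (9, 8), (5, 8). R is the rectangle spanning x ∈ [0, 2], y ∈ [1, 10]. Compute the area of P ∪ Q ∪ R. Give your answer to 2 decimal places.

By inclusion–exclusion:
Individual areas: |P| = 12, |Q| = 24, |R| = 18.
|P∩Q| = 0 (no overlap).
|P∩R|: x∈[1,2], y∈[1,6] → 1·5 = 5.
|Q∩R| = 0 (no overlap).
|P∩Q∩R| = 0.
|P ∪ Q ∪ R| = 54 − 5 + 0 = 49.00.

49.00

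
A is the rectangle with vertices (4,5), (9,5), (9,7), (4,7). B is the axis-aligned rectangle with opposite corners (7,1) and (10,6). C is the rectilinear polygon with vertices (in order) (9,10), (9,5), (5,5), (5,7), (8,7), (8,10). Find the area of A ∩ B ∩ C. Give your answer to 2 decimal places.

The intersection is the polygon with vertices (7,5), (7,6), (9,6), (9,5).
By the shoelace formula its area is 2.00.

2.00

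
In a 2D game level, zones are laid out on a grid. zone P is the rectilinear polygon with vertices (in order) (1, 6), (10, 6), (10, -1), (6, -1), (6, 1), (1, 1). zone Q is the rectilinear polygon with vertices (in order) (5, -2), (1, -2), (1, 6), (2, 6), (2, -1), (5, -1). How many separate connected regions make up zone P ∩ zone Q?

zone P ∩ zone Q is a single connected region.

1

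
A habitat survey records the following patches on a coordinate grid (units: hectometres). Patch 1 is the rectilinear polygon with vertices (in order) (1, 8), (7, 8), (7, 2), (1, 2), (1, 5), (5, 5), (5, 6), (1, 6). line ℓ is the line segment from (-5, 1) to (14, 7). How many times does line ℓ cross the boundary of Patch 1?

2

The segment meets the boundary at (7,4.789), (1,2.895).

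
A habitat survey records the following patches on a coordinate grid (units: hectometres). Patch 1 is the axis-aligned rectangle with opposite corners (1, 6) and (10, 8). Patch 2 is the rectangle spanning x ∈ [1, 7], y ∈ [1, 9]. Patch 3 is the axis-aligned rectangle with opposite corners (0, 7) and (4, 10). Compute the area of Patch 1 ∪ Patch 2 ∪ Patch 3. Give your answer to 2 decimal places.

By inclusion–exclusion:
Individual areas: |Patch 1| = 18, |Patch 2| = 48, |Patch 3| = 12.
|Patch 1∩Patch 2|: x∈[1,7], y∈[6,8] → 6·2 = 12.
|Patch 1∩Patch 3|: x∈[1,4], y∈[7,8] → 3·1 = 3.
|Patch 2∩Patch 3|: x∈[1,4], y∈[7,9] → 3·2 = 6.
|Patch 1∩Patch 2∩Patch 3| = 3.
|Patch 1 ∪ Patch 2 ∪ Patch 3| = 78 − 21 + 3 = 60.00.

60.00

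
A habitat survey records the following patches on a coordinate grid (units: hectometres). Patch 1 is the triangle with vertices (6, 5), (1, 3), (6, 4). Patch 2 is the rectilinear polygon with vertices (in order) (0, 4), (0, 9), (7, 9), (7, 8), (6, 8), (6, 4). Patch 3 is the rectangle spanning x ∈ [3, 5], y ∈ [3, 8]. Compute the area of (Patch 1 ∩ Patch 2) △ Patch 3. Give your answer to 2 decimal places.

|Patch 1 ∩ Patch 2| = 1.25.
|(Patch 1 ∩ Patch 2) ∩ Patch 3| = 0.45.
|(Patch 1 ∩ Patch 2) △ Patch 3| = 1.25 + 10 − 0.9 = 10.35.

10.35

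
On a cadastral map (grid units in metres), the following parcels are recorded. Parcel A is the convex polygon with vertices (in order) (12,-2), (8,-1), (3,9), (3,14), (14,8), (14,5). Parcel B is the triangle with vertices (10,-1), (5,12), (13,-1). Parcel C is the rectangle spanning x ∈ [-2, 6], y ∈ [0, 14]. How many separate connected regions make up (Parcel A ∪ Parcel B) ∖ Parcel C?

(Parcel A ∪ Parcel B) ∖ Parcel C is a single connected region.

1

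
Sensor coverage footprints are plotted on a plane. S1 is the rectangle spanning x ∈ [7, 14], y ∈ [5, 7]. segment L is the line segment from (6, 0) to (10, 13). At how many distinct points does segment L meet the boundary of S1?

2

The segment meets the boundary at (8.154,7), (7.538,5).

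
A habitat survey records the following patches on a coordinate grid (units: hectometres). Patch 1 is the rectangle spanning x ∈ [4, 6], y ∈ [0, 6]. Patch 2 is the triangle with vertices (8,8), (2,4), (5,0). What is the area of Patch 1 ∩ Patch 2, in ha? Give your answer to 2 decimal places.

The intersection is the polygon with vertices (6,6), (6,2.667), (5,0), (4,1.333), (4,5.333), (5,6).
By the shoelace formula its area is 9.67.

9.67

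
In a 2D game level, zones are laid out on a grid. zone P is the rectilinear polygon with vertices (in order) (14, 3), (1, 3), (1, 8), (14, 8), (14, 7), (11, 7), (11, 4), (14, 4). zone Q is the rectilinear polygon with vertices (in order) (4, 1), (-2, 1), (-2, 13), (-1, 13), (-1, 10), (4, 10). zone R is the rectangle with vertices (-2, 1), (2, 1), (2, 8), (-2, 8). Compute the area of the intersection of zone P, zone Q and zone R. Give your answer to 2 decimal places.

5.00

The intersection is the polygon with vertices (1,8), (2,8), (2,3), (1,3).
By the shoelace formula its area is 5.00.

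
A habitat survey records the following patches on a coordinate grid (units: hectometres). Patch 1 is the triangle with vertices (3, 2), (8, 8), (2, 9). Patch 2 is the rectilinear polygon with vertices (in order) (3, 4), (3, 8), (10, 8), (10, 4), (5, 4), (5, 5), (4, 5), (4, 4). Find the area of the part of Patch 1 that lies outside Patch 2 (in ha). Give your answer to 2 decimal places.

|Patch 1| = 20.5, |Patch 1∩Patch 2| = 12.4.
|Patch 1 ∖ Patch 2| = |Patch 1| − |Patch 1∩Patch 2| = 20.5 − 12.4 = 8.10.

8.10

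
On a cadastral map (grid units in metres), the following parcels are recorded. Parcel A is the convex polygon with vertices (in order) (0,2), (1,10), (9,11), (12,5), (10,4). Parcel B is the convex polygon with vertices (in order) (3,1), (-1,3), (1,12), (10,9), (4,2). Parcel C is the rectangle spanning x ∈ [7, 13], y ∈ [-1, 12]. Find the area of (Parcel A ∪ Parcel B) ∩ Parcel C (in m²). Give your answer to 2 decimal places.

25.65

The region (Parcel A ∪ Parcel B) ∩ Parcel C is the polygon with vertices (9,11), (10,9), (12,5), (10,4), (7,3.4), (7,10.75).
By the shoelace formula its area is 25.65.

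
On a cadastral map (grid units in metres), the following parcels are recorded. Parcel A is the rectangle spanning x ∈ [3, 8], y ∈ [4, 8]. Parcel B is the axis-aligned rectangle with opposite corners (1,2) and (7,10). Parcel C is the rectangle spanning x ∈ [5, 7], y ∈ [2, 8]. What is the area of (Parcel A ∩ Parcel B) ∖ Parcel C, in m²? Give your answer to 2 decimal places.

|Parcel A ∩ Parcel B| = 16.
|(Parcel A ∩ Parcel B) ∩ Parcel C| = 8.
|(Parcel A ∩ Parcel B) ∖ Parcel C| = 16 − 8 = 8.00.

8.00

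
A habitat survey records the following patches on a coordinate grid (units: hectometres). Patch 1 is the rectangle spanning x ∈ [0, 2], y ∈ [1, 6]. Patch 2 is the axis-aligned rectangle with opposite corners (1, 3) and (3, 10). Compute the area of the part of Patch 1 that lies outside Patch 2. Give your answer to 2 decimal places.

|Patch 1∩Patch 2|: x∈[1,2], y∈[3,6] → 1·3 = 3.
|Patch 1| = 10.
|Patch 1 ∖ Patch 2| = |Patch 1| − |Patch 1∩Patch 2| = 10 − 3 = 7.00.

7.00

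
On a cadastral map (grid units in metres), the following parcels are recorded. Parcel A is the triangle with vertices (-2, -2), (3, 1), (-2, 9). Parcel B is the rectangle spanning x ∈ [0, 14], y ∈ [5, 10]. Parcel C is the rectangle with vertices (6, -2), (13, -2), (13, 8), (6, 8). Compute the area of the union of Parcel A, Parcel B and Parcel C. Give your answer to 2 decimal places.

146.30

By inclusion–exclusion:
Individual areas: |Parcel A| = 27.5, |Parcel B| = 70, |Parcel C| = 70.
|Parcel A∩Parcel B| = 0.2.
|Parcel A∩Parcel C| = 0.
|Parcel B∩Parcel C|: x∈[6,13], y∈[5,8] → 7·3 = 21.
|Parcel A∩Parcel B∩Parcel C| = 0.
|Parcel A ∪ Parcel B ∪ Parcel C| = 167.5 − 21.2 + 0 = 146.30.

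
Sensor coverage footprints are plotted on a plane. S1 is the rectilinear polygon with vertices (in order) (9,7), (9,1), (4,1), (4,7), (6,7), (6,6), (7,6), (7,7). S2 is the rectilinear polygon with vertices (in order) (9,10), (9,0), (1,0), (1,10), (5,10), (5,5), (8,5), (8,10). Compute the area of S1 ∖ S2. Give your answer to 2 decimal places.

|S1| = 29, |S1∩S2| = 24.
|S1 ∖ S2| = |S1| − |S1∩S2| = 29 − 24 = 5.00.

5.00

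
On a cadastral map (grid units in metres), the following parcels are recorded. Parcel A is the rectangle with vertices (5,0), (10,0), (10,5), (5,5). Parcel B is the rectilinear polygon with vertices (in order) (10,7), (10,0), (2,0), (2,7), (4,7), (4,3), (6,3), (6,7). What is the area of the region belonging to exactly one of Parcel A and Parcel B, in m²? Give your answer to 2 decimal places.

|Parcel A| = 25, |Parcel B| = 48, |Parcel A∩Parcel B| = 23.
|Parcel A △ Parcel B| = |Parcel A| + |Parcel B| − 2·|Parcel A∩Parcel B| = 25 + 48 − 46 = 27.00.

27.00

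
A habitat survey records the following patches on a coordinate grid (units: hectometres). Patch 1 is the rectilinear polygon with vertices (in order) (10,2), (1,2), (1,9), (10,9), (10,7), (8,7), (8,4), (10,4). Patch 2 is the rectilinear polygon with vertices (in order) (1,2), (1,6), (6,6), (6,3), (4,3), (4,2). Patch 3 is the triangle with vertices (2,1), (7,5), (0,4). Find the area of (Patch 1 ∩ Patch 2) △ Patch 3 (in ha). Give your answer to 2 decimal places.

10.92

|Patch 1 ∩ Patch 2| = 18.
|(Patch 1 ∩ Patch 2) ∩ Patch 3| = 9.2917.
|(Patch 1 ∩ Patch 2) △ Patch 3| = 18 + 11.5 − 18.5833 = 10.92.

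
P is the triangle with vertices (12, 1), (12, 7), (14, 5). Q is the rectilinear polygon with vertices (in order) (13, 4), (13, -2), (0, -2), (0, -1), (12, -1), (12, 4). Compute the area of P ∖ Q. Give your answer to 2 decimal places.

4.00

|P| = 6, |P∩Q| = 2.
|P ∖ Q| = |P| − |P∩Q| = 6 − 2 = 4.00.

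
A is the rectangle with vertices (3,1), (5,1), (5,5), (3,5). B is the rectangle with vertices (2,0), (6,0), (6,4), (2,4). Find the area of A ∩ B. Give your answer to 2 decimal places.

6.00

|A∩B|: x∈[3,5], y∈[1,4] → 2·3 = 6.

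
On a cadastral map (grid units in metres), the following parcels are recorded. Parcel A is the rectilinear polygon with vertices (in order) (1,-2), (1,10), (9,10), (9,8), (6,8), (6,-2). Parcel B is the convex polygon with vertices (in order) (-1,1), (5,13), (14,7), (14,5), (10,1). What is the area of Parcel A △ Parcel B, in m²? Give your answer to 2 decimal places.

85.50

|Parcel A| = 66, |Parcel B| = 109, |Parcel A∩Parcel B| = 44.75.
|Parcel A △ Parcel B| = |Parcel A| + |Parcel B| − 2·|Parcel A∩Parcel B| = 66 + 109 − 89.5 = 85.50.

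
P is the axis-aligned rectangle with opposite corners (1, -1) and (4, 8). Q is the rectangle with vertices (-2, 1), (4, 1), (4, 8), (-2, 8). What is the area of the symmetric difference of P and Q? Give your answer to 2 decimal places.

|P∩Q|: x∈[1,4], y∈[1,8] → 3·7 = 21.
|P △ Q| = |P| + |Q| − 2·|P∩Q| = 27 + 42 − 42 = 27.00.

27.00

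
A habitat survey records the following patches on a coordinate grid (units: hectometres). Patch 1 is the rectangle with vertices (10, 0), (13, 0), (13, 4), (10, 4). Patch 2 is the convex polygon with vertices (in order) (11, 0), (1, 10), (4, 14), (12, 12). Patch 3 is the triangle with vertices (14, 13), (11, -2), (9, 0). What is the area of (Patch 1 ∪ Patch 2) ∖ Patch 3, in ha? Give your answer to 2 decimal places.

|Patch 1 ∪ Patch 2| = 91.8333.
|(Patch 1 ∪ Patch 2) ∩ Patch 3| = 8.2272.
|(Patch 1 ∪ Patch 2) ∖ Patch 3| = 91.8333 − 8.2272 = 83.61.

83.61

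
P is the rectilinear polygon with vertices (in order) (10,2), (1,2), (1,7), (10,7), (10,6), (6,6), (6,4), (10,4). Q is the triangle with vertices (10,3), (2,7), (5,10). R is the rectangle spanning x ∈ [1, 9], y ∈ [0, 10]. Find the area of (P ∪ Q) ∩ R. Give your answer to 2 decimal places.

45.80

|P ∪ Q| = 48.8571.
|(P ∪ Q) ∩ R| = 45.80.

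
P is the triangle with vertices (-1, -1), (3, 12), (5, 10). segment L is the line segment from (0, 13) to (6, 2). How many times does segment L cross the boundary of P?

The segment meets the boundary at (3.318,6.917), (2.115,9.123).

2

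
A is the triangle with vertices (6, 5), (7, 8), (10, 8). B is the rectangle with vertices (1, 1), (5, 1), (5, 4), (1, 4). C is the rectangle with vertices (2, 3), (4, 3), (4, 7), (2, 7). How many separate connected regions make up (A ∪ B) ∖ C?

2

(A ∪ B) ∖ C splits into 2 disjoint pieces (area 4.5, area 10).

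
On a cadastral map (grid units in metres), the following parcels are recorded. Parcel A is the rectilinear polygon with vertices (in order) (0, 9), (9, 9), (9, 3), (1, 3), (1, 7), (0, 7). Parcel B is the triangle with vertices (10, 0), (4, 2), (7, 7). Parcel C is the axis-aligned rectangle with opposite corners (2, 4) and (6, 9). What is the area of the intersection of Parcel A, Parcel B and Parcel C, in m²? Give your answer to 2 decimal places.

0.53

The intersection is the polygon with vertices (6,5.333), (6,4), (5.2,4).
By the shoelace formula its area is 0.53.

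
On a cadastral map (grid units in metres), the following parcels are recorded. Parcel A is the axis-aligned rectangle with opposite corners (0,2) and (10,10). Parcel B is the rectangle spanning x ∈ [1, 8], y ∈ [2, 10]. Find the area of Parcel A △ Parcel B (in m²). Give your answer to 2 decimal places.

|Parcel A∩Parcel B|: x∈[1,8], y∈[2,10] → 7·8 = 56.
|Parcel A △ Parcel B| = |Parcel A| + |Parcel B| − 2·|Parcel A∩Parcel B| = 80 + 56 − 112 = 24.00.

24.00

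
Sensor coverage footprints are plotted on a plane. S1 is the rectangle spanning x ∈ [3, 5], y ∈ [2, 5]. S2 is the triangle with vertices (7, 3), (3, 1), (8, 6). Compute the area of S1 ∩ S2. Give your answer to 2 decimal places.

The intersection is the polygon with vertices (5,2), (4,2), (5,3).
By the shoelace formula its area is 0.50.

0.50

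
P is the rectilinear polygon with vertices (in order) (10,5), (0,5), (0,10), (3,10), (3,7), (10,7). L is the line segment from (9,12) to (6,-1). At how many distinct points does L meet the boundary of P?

The segment meets the boundary at (7.385,5), (7.846,7).

2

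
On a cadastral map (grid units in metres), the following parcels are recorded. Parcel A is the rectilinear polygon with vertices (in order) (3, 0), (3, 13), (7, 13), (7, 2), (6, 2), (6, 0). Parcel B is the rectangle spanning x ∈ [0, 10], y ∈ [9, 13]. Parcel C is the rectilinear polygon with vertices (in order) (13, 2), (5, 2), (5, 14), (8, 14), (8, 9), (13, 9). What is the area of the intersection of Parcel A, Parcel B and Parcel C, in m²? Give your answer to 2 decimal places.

The intersection is the polygon with vertices (7,13), (7,9), (5,9), (5,13).
By the shoelace formula its area is 8.00.

8.00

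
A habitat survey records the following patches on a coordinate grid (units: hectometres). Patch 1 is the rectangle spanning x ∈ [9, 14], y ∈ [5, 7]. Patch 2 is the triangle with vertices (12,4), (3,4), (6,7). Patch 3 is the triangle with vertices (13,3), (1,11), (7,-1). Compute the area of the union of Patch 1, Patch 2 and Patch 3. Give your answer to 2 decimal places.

58.67

By inclusion–exclusion:
Individual areas: |Patch 1| = 10, |Patch 2| = 13.5, |Patch 3| = 48.
|Patch 1∩Patch 2| = 0.25.
|Patch 1∩Patch 3| = 0.3333.
|Patch 2∩Patch 3| = 12.5.
|Patch 1∩Patch 2∩Patch 3| = 0.25.
|Patch 1 ∪ Patch 2 ∪ Patch 3| = 71.5 − 13.0833 + 0.25 = 58.67.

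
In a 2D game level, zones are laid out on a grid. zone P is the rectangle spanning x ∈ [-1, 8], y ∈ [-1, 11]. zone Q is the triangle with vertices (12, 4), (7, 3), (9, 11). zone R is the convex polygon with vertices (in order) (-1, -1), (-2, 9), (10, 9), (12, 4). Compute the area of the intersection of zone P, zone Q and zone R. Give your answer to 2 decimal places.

The intersection is the polygon with vertices (7,3), (8,7), (8,3.2).
By the shoelace formula its area is 1.90.

1.90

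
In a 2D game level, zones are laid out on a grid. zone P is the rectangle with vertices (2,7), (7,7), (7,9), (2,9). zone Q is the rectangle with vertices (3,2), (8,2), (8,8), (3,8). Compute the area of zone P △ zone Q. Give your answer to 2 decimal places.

32.00

|zone P∩zone Q|: x∈[3,7], y∈[7,8] → 4·1 = 4.
|zone P △ zone Q| = |zone P| + |zone Q| − 2·|zone P∩zone Q| = 10 + 30 − 8 = 32.00.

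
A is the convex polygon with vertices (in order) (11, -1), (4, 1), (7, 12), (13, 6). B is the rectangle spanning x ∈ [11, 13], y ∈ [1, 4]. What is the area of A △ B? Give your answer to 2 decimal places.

68.50

|A| = 68.5, |B| = 6, |A∩B| = 3.
|A △ B| = |A| + |B| − 2·|A∩B| = 68.5 + 6 − 6 = 68.50.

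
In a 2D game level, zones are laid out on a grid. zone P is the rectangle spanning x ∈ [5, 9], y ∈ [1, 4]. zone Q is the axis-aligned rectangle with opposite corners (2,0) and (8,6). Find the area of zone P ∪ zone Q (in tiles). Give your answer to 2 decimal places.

39.00

By inclusion–exclusion:
Individual areas: |zone P| = 12, |zone Q| = 36.
|zone P∩zone Q|: x∈[5,8], y∈[1,4] → 3·3 = 9.
|zone P ∪ zone Q| = 48 − 9 = 39.00.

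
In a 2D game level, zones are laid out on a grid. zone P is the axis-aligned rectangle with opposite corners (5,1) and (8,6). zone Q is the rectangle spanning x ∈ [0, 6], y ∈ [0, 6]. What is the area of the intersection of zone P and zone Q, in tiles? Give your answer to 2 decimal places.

5.00

|zone P∩zone Q|: x∈[5,6], y∈[1,6] → 1·5 = 5.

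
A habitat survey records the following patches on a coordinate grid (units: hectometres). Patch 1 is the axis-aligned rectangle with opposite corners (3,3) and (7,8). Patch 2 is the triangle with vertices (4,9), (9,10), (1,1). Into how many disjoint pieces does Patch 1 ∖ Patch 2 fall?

Patch 1 ∖ Patch 2 splits into 2 disjoint pieces (area 10, area 0.5208).

2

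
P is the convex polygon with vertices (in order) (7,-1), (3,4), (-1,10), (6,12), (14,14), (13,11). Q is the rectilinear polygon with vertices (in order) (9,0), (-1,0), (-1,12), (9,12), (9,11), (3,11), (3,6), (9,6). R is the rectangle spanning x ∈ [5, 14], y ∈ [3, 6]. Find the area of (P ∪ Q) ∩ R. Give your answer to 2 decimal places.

14.25

The region (P ∪ Q) ∩ R is the polygon with vertices (9,3), (5,3), (5,6), (10.5,6).
By the shoelace formula its area is 14.25.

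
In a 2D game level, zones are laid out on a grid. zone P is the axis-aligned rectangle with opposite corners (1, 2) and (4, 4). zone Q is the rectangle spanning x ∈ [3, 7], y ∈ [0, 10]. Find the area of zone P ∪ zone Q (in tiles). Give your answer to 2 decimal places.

44.00

By inclusion–exclusion:
Individual areas: |zone P| = 6, |zone Q| = 40.
|zone P∩zone Q|: x∈[3,4], y∈[2,4] → 1·2 = 2.
|zone P ∪ zone Q| = 46 − 2 = 44.00.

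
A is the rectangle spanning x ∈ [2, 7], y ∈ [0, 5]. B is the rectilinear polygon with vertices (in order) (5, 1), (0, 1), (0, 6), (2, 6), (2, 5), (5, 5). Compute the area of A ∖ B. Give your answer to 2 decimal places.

13.00

|A| = 25, |A∩B| = 12.
|A ∖ B| = |A| − |A∩B| = 25 − 12 = 13.00.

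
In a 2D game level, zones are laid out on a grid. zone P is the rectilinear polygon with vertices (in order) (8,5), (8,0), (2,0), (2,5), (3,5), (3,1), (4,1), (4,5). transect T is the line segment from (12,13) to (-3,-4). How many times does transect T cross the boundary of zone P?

4

The segment meets the boundary at (3,2.8), (2,1.667), (4,3.933), (4.941,5).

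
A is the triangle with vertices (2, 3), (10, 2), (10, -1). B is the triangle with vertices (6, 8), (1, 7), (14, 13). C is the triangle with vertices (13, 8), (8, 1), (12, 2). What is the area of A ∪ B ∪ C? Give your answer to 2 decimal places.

30.76

By inclusion–exclusion:
Individual areas: |A| = 12, |B| = 8.5, |C| = 11.5.
|A∩B| = 0.
|A∩C| = 1.2377.
|B∩C| = 0.
|A∩B∩C| = 0.
|A ∪ B ∪ C| = 32 − 1.2377 + 0 = 30.76.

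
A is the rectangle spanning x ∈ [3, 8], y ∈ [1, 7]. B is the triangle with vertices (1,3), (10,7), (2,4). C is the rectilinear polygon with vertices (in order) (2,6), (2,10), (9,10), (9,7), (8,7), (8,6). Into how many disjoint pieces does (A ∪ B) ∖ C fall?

2

(A ∪ B) ∖ C splits into 2 disjoint pieces (area 25.7986, area 0.1389).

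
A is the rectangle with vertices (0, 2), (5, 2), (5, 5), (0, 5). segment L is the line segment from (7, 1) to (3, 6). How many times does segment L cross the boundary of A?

The segment meets the boundary at (3.8,5), (5,3.5).

2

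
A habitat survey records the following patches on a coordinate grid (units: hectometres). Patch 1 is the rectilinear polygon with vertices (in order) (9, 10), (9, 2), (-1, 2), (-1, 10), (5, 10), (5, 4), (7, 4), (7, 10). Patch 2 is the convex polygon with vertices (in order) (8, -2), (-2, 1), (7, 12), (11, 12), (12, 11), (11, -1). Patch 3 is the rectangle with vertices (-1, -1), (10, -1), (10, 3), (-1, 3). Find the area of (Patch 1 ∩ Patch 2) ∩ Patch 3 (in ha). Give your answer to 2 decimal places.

9.75

The region (Patch 1 ∩ Patch 2) ∩ Patch 3 is the polygon with vertices (-1,2), (-1,2.222), (-0.364,3), (9,3), (9,2).
By the shoelace formula its area is 9.75.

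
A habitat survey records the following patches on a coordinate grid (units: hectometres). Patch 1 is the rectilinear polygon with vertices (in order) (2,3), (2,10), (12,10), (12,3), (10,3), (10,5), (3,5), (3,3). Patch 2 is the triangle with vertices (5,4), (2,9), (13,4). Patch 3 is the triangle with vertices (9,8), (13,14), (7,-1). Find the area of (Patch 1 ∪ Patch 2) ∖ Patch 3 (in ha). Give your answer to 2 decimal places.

53.88

|Patch 1 ∪ Patch 2| = 61.5273.
|(Patch 1 ∪ Patch 2) ∩ Patch 3| = 7.6444.
|(Patch 1 ∪ Patch 2) ∖ Patch 3| = 61.5273 − 7.6444 = 53.88.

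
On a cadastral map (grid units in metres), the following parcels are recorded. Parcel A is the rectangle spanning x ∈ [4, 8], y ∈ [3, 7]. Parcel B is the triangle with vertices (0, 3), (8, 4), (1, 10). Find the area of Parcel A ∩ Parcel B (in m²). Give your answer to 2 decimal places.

7.75

The intersection is the polygon with vertices (4,7), (4.5,7), (8,4), (4,3.5).
By the shoelace formula its area is 7.75.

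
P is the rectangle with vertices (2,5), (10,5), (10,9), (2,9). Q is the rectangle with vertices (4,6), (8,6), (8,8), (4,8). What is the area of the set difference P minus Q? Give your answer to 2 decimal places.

|P∩Q|: x∈[4,8], y∈[6,8] → 4·2 = 8.
|P| = 32.
|P ∖ Q| = |P| − |P∩Q| = 32 − 8 = 24.00.

24.00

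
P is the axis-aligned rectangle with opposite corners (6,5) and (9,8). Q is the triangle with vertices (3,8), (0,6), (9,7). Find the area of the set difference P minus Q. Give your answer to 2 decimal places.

7.75

|P| = 9, |P∩Q| = 1.25.
|P ∖ Q| = |P| − |P∩Q| = 9 − 1.25 = 7.75.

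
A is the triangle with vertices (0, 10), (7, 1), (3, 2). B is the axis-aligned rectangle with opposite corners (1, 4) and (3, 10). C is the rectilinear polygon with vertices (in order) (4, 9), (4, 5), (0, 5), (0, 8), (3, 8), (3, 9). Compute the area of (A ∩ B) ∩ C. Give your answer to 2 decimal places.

3.64

The region (A ∩ B) ∩ C is the polygon with vertices (3,5), (1.875,5), (1,7.333), (1,8), (1.556,8), (3,6.143).
By the shoelace formula its area is 3.64.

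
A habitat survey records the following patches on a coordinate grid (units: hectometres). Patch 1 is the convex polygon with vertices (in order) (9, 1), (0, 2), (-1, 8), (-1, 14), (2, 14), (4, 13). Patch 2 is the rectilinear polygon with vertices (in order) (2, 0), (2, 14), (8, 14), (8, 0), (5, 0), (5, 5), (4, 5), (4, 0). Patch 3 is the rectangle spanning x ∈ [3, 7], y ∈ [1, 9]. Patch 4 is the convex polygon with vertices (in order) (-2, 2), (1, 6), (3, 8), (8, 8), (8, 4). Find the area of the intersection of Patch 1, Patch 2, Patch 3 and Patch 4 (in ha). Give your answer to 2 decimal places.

15.69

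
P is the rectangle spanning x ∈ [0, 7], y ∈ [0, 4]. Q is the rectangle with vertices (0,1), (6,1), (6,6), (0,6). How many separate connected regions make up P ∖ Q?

1

P ∖ Q is a single connected region.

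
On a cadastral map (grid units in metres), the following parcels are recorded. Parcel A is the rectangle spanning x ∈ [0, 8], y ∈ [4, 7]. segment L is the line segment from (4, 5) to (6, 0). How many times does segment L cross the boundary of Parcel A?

The segment meets the boundary at (4.4,4).

1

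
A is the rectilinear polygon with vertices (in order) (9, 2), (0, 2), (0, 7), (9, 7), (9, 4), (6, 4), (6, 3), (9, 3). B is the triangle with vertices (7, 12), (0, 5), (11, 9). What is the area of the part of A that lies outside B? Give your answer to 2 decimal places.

|A| = 42, |A∩B| = 3.5.
|A ∖ B| = |A| − |A∩B| = 42 − 3.5 = 38.50.

38.50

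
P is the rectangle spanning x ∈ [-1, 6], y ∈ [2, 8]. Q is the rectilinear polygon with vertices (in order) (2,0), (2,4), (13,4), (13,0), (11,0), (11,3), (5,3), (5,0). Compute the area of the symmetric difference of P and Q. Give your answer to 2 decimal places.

|P| = 42, |Q| = 26, |P∩Q| = 7.
|P △ Q| = |P| + |Q| − 2·|P∩Q| = 42 + 26 − 14 = 54.00.

54.00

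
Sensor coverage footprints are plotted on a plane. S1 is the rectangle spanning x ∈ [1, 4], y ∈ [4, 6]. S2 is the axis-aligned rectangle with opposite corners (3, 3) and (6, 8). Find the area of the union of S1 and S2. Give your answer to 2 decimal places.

19.00

By inclusion–exclusion:
Individual areas: |S1| = 6, |S2| = 15.
|S1∩S2|: x∈[3,4], y∈[4,6] → 1·2 = 2.
|S1 ∪ S2| = 21 − 2 = 19.00.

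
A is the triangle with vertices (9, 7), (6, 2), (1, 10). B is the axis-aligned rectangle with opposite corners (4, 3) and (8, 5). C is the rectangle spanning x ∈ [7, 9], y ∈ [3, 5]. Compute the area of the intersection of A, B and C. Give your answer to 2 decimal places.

The intersection is the polygon with vertices (7.8,5), (7,3.667), (7,5).
By the shoelace formula its area is 0.53.

0.53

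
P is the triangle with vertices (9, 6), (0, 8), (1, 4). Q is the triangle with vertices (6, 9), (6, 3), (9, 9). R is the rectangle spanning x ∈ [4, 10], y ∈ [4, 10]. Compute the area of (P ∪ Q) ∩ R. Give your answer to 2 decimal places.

13.07

|P ∪ Q| = 24.4214.
|(P ∪ Q) ∩ R| = 13.07.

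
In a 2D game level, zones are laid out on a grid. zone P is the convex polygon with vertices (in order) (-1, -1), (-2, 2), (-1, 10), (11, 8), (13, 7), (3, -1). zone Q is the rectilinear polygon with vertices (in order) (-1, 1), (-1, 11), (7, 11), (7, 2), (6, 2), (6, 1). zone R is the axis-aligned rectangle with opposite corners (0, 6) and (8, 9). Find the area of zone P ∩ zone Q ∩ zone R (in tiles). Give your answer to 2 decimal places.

The intersection is the polygon with vertices (7,6), (0,6), (0,9), (5,9), (7,8.667).
By the shoelace formula its area is 20.67.

20.67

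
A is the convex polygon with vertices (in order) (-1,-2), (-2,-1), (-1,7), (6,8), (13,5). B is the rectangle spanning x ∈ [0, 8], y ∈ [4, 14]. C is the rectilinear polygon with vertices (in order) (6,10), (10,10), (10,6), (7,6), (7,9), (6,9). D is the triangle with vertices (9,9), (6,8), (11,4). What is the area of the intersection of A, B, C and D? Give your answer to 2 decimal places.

0.56

The intersection is the polygon with vertices (8,6.4), (7,7.2), (7,7.571), (8,7.143).
By the shoelace formula its area is 0.56.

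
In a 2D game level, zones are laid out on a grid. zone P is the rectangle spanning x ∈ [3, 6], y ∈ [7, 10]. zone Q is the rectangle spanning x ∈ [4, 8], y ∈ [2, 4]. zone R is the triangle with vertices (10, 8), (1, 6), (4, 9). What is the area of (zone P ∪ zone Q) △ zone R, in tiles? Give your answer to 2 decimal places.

|zone P ∪ zone Q| = 17.
|(zone P ∪ zone Q) ∩ zone R| = 5.1389.
|(zone P ∪ zone Q) △ zone R| = 17 + 10.5 − 10.2778 = 17.22.

17.22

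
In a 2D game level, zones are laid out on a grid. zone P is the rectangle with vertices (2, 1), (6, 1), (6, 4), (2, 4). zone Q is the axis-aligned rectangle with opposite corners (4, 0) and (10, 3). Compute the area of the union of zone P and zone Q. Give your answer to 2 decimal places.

By inclusion–exclusion:
Individual areas: |zone P| = 12, |zone Q| = 18.
|zone P∩zone Q|: x∈[4,6], y∈[1,3] → 2·2 = 4.
|zone P ∪ zone Q| = 30 − 4 = 26.00.

26.00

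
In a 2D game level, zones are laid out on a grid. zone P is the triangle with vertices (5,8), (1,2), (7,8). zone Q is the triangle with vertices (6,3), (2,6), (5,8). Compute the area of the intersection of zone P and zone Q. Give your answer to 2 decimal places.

The intersection is the polygon with vertices (5,8), (5.333,6.333), (3.714,4.714), (3.111,5.167).
By the shoelace formula its area is 2.90.

2.90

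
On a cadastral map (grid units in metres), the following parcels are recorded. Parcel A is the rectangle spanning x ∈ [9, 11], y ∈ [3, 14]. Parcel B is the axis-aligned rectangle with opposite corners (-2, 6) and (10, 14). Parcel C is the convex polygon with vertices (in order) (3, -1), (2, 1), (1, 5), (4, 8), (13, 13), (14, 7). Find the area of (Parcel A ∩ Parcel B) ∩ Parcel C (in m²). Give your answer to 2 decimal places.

5.06

The region (Parcel A ∩ Parcel B) ∩ Parcel C is the polygon with vertices (10,6), (9,6), (9,10.778), (10,11.333).
By the shoelace formula its area is 5.06.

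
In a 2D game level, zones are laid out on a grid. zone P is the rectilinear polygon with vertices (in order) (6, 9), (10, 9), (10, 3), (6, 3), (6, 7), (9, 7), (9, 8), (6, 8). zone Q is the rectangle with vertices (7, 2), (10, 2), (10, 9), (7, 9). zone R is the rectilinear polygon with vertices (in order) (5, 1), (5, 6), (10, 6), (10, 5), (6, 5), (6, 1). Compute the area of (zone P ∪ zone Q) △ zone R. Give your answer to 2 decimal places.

27.00

|zone P ∪ zone Q| = 26.
|(zone P ∪ zone Q) ∩ zone R| = 4.
|(zone P ∪ zone Q) △ zone R| = 26 + 9 − 8 = 27.00.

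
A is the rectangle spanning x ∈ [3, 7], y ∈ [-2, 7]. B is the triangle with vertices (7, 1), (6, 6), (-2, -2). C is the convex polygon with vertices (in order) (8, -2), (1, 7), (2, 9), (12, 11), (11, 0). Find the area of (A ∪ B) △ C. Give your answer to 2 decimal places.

|A ∪ B| = 44.3333.
|(A ∪ B) ∩ C| = 20.5714.
|(A ∪ B) △ C| = 44.3333 + 88 − 41.1429 = 91.19.

91.19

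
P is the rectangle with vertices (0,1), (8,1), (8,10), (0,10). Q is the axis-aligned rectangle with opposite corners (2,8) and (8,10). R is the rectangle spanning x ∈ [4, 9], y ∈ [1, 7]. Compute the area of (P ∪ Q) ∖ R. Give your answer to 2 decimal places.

|P ∪ Q| = 72.
|(P ∪ Q) ∩ R| = 24.
|(P ∪ Q) ∖ R| = 72 − 24 = 48.00.

48.00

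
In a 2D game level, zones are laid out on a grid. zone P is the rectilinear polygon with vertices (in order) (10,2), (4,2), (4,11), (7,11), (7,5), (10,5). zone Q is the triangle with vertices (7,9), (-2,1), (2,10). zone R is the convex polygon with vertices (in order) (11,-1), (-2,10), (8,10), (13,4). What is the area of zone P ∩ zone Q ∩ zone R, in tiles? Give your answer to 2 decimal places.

4.90

The intersection is the polygon with vertices (7,9), (4,6.333), (4,9.6).
By the shoelace formula its area is 4.90.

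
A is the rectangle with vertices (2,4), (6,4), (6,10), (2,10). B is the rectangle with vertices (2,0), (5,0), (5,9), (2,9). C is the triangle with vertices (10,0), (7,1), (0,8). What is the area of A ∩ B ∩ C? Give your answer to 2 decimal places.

The intersection is the polygon with vertices (4,4), (2,6), (2,6.4), (5,4).
By the shoelace formula its area is 1.60.

1.60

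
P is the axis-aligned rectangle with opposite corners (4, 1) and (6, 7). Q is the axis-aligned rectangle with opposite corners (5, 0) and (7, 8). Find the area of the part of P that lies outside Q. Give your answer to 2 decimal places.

6.00

|P∩Q|: x∈[5,6], y∈[1,7] → 1·6 = 6.
|P| = 12.
|P ∖ Q| = |P| − |P∩Q| = 12 − 6 = 6.00.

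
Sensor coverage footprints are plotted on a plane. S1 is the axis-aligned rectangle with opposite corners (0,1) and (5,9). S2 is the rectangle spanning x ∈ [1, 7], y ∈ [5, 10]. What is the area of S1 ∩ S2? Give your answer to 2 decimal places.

16.00

|S1∩S2|: x∈[1,5], y∈[5,9] → 4·4 = 16.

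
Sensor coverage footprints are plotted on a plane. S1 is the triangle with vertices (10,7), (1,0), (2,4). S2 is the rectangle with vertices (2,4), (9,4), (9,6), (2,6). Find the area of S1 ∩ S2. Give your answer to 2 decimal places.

5.52

The intersection is the polygon with vertices (6.143,4), (2,4), (7.333,6), (8.714,6).
By the shoelace formula its area is 5.52.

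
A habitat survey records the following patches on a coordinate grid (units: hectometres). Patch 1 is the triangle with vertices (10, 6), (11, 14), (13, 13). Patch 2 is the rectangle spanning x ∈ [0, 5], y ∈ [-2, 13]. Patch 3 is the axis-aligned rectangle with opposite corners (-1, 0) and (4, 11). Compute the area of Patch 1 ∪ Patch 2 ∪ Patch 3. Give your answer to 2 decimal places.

94.50

By inclusion–exclusion:
Individual areas: |Patch 1| = 8.5, |Patch 2| = 75, |Patch 3| = 55.
|Patch 1∩Patch 2| = 0.
|Patch 1∩Patch 3| = 0.
|Patch 2∩Patch 3|: x∈[0,4], y∈[0,11] → 4·11 = 44.
|Patch 1∩Patch 2∩Patch 3| = 0.
|Patch 1 ∪ Patch 2 ∪ Patch 3| = 138.5 − 44 + 0 = 94.50.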